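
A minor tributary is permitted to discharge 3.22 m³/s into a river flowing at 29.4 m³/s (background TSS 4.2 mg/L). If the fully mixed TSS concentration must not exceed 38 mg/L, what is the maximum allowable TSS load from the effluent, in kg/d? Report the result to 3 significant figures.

96400 kg/d

Mass balance at the limit: 29.40·4.200 + 3.220·Cₑ = 32.62·38 → Cₑ = 346.6 mg/L.
Load = 3.220 m³/s × 346.6 g/m³ × 86 400 s/d = 96430 kg/d.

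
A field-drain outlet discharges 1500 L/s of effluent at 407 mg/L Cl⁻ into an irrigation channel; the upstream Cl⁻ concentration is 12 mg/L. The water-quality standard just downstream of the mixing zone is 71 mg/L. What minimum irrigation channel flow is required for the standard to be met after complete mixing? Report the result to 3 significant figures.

Set C_mix = 71: (Q·12.00 + 1500·407.0) / (Q + 1500) = 71
→ Q = 1500·(407.0 − 71)/(71 − 12.00) = 8542 L/s.

8540 L/s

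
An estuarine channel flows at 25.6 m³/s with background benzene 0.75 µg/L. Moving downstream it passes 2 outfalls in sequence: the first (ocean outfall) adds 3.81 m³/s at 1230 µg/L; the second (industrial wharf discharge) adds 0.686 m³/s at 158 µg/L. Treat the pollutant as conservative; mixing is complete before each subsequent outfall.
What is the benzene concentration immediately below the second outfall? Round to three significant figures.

Below outfall 1: Q → 29.41 m³/s, C = (25.60·0.7500 + 3.810·1230)/29.41 = 160.0 µg/L.
Below outfall 2: Q → 30.10 m³/s, C = (29.41·160.0 + 0.6860·158.0)/30.10 = 160.0 µg/L.

160 µg/L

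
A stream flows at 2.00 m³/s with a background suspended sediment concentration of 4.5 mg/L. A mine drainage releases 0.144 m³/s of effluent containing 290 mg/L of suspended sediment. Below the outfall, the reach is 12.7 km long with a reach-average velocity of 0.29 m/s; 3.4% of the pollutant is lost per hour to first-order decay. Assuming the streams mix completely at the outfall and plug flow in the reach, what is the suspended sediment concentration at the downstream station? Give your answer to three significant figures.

15.5 mg/L

Mass balance: C = (2.000·4.500 + 0.1440·290.0) / 2.144 = 50.76/2.144 = 23.68 mg/L.
Travel time t = 12.7·1000 / 0.29 = 43790 s = 12.16 h.
3.4%/h lost → k = −ln(1 − 0.034) = 0.03459 h⁻¹.
Applying C = C₀e^(−kt): 23.68 × 0.6565 = 15.54 mg/L.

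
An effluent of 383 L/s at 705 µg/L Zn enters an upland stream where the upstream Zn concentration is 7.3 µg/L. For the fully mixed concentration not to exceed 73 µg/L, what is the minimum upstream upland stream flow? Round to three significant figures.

3680 L/s

Set C_mix = 73: (Q·7.300 + 383.0·705.0) / (Q + 383.0) = 73
→ Q = 383.0·(705.0 − 73)/(73 − 7.300) = 3684 L/s.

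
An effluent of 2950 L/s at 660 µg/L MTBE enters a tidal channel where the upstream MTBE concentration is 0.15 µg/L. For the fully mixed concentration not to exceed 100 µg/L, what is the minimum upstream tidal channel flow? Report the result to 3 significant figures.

16500 L/s

Set C_mix = 100: (Q·0.1500 + 2950·660.0) / (Q + 2950) = 100
→ Q = 2950·(660.0 − 100)/(100 − 0.1500) = 16540 L/s.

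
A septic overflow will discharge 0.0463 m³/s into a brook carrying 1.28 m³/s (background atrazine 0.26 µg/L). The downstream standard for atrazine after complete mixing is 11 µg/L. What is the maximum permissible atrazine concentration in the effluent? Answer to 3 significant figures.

At the limit, (Qr·Cr + Qe·Cₑ)/(Qr + Qe) = 11:
Cₑ = (1.326·11 − 1.280·0.2600) / 0.04630 = 307.9 µg/L.

308 µg/L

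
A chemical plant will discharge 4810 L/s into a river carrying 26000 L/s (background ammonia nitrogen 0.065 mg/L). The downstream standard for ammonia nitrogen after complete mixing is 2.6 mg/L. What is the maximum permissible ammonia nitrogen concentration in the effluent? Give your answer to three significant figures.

At the limit, (Qr·Cr + Qe·Cₑ)/(Qr + Qe) = 2.6:
Cₑ = (30810·2.6 − 26000·0.06500) / 4810 = 16.30 mg/L.

16.3 mg/L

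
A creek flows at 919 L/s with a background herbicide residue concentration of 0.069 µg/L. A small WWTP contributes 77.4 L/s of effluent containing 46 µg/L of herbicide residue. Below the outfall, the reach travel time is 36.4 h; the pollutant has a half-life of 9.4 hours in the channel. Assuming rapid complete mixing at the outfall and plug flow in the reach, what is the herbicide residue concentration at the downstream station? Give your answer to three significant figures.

Conservation of mass: C = (919.0·0.06900 + 77.40·46.00) / 996.4 = 3624/996.4 = 3.637 µg/L.
Half-life 9.4 h → k = ln 2 / 9.4 = 0.07374 h⁻¹ = 1.770 d⁻¹.
After decay, C = 3.637 × e^(−kt) = 3.637 × 0.06828 = 0.2483 µg/L.

0.248 µg/L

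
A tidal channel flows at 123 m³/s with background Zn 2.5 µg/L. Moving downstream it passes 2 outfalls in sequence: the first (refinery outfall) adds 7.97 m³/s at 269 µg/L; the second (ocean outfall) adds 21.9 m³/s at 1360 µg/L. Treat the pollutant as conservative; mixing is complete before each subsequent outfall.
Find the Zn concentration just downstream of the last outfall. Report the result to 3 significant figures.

211 µg/L

After outfall 1: Q = 123.0 + 7.970 = 131.0 m³/s; C = (123.0·2.500 + 7.970·269.0)/131.0 = 18.72 µg/L.
After outfall 2: Q = 131.0 + 21.90 = 152.9 m³/s; C = (131.0·18.72 + 21.90·1360)/152.9 = 210.9 µg/L.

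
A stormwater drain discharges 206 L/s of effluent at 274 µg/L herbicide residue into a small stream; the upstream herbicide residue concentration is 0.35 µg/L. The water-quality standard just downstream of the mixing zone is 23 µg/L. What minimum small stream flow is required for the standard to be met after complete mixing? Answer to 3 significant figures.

2280 L/s

Set C_mix = 23: (Q·0.3500 + 206.0·274.0) / (Q + 206.0) = 23
→ Q = 206.0·(274.0 − 23)/(23 − 0.3500) = 2283 L/s.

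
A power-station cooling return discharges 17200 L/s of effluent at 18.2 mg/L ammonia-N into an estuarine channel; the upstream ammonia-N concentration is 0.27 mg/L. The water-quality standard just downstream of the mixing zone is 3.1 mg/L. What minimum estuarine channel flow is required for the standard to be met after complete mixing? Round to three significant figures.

Set C_mix = 3.1: (Q·0.2700 + 17200·18.20) / (Q + 17200) = 3.1
→ Q = 17200·(18.20 − 3.1)/(3.1 − 0.2700) = 91770 L/s.

91800 L/s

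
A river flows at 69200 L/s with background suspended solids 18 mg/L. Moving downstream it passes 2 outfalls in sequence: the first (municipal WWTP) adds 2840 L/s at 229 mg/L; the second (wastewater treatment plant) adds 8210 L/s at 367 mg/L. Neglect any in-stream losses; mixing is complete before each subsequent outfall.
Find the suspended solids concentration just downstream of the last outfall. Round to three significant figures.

61.2 mg/L

Outfall 1: combined Q = 72040 L/s; C = (69200·18.00 + 2840·229.0)/72040 = 26.32 mg/L.
Outfall 2: combined Q = 80250 L/s; C = (72040·26.32 + 8210·367.0)/80250 = 61.17 mg/L.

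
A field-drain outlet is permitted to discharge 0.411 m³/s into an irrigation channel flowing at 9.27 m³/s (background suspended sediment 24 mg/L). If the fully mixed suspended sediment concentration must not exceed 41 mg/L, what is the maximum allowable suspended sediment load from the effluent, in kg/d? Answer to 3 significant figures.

Mass balance at the limit: 9.270·24.00 + 0.4110·Cₑ = 9.681·41 → Cₑ = 424.4 mg/L.
Load = 0.4110 m³/s × 424.4 g/m³ × 86 400 s/d = 15070 kg/d.

15100 kg/d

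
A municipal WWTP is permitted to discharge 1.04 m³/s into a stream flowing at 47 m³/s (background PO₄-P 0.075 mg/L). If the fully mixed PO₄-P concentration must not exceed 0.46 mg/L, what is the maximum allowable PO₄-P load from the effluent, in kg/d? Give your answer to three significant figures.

1600 kg/d

Mass balance at the limit: 47.00·0.07500 + 1.040·Cₑ = 48.04·0.46 → Cₑ = 17.86 mg/L.
Load = 1.040 m³/s × 17.86 g/m³ × 86 400 s/d = 1605 kg/d.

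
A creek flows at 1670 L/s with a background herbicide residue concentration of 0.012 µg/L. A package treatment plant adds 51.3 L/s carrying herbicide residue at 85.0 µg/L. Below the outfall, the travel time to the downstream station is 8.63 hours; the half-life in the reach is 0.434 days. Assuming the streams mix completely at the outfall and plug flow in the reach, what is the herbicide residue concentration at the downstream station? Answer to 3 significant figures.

1.43 µg/L

Mass balance: C = (1670·0.01200 + 51.30·85.00) / 1721 = 4381/1721 = 2.545 µg/L.
Half-life 0.434 d → k = ln 2 / 0.434 = 1.597 d⁻¹.
Decay over the reach: 2.545·exp(−kt) = 2.545·0.5631 = 1.433 µg/L.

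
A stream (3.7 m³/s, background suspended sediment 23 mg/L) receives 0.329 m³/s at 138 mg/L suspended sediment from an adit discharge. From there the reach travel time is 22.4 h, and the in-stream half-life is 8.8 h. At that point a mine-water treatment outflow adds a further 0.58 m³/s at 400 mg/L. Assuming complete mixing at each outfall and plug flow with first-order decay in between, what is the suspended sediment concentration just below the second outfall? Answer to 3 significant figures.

Mixed concentration C = ΣQC/ΣQ = (3.700·23.00 + 0.3290·138.0) / 4.029 = 130.5/4.029 = 32.39 mg/L; combined flow 4.029 m³/s.
Half-life 8.8 h → k = ln 2 / 8.8 = 0.07877 h⁻¹ = 1.890 d⁻¹.
Applying C = C₀e^(−kt): 32.39 × 0.1713 = 5.548 mg/L.
At the second outfall, C = (4.029·5.548 + 0.5800·400.0) / (4.029 + 0.5800) = 55.19 mg/L.

55.2 mg/L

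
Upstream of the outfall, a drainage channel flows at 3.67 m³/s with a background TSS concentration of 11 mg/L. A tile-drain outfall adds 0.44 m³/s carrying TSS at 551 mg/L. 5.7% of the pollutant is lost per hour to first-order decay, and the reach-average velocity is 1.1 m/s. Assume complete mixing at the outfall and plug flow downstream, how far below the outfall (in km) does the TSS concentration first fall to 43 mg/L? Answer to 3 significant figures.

After mixing, C = (3.670·11.00 + 0.4400·551.0) / 4.110 = 282.8/4.110 = 68.81 mg/L.
5.7%/h lost → k = −ln(1 − 0.057) = 0.05869 h⁻¹.
Set 68.81·exp(−k·t) = 43 → t = ln(68.81/43)/k = 28840 s = 8.011 h.
Distance = v·t = 1.1·28840 = 31720 m = 31.72 km.

31.7 km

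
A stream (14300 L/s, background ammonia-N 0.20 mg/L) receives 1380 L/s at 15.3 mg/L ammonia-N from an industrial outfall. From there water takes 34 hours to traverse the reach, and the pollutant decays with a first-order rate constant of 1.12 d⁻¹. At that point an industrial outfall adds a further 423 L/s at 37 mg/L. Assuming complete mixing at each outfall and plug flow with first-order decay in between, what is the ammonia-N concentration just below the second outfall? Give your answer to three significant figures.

1.28 mg/L

Flow-weighted average: C = (14300·0.2000 + 1380·15.30) / 15680 = 23970/15680 = 1.529 mg/L; combined flow 15680 L/s.
Applying C = C₀e^(−kt): 1.529 × 0.2046 = 0.3128 mg/L.
Second outfall: C = (15680·0.3128 + 423.0·37.00)/16100 = 1.277 mg/L.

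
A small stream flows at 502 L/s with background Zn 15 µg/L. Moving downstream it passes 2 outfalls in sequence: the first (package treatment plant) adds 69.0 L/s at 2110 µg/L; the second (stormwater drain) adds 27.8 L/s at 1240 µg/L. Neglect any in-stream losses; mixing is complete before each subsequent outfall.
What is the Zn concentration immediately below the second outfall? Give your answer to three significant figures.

Below outfall 1: Q → 571.0 L/s, C = (502.0·15.00 + 69.00·2110)/571.0 = 268.2 µg/L.
Below outfall 2: Q → 598.8 L/s, C = (571.0·268.2 + 27.80·1240)/598.8 = 313.3 µg/L.

313 µg/L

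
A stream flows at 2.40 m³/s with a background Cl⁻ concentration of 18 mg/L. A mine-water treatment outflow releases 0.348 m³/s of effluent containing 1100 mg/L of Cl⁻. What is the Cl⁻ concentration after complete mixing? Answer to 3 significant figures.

Conservation of mass: C = (2.400·18.00 + 0.3480·1100) / 2.748 = 426.0/2.748 = 155.0 mg/L.

155 mg/L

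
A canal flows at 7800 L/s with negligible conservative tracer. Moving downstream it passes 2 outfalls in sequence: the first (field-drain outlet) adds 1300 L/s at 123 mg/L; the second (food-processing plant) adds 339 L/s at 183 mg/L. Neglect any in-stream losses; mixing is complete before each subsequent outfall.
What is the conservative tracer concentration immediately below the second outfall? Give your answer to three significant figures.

23.5 mg/L

Below outfall 1: Q → 9100 L/s, C = (7800·0 + 1300·123.0)/9100 = 17.57 mg/L.
Below outfall 2: Q → 9439 L/s, C = (9100·17.57 + 339.0·183.0)/9439 = 23.51 mg/L.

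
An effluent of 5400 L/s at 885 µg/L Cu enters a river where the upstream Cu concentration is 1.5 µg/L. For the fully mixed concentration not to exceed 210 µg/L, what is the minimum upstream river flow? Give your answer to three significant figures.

17500 L/s

Set C_mix = 210: (Q·1.500 + 5400·885.0) / (Q + 5400) = 210
→ Q = 5400·(885.0 − 210)/(210 − 1.500) = 17480 L/s.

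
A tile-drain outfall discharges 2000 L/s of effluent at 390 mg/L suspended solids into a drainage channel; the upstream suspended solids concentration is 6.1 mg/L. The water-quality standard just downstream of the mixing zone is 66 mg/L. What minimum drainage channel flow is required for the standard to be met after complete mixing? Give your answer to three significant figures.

10800 L/s

Set C_mix = 66: (Q·6.100 + 2000·390.0) / (Q + 2000) = 66
→ Q = 2000·(390.0 − 66)/(66 − 6.100) = 10820 L/s.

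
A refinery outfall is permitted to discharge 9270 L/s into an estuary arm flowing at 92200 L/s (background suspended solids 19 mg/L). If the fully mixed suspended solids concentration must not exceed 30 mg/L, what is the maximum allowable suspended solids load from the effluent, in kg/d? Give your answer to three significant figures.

112000 kg/d

Mass balance at the limit: 92200·19.00 + 9270·Cₑ = 101500·30 → Cₑ = 139.4 mg/L.
9270 L/s = 9.270 m³/s. Load = 9.270 m³/s × 139.4 g/m³ × 86 400 s/d = 111700 kg/d.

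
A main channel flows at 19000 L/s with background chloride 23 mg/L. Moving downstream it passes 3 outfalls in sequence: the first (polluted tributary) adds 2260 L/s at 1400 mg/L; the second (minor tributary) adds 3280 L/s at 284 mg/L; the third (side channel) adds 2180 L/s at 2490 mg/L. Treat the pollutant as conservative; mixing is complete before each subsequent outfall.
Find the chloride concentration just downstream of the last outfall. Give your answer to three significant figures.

373 mg/L

Outfall 1: combined Q = 21260 L/s; C = (19000·23.00 + 2260·1400)/21260 = 169.4 mg/L.
Outfall 2: combined Q = 24540 L/s; C = (21260·169.4 + 3280·284.0)/24540 = 184.7 mg/L.
Outfall 3: combined Q = 26720 L/s; C = (24540·184.7 + 2180·2490)/26720 = 372.8 mg/L.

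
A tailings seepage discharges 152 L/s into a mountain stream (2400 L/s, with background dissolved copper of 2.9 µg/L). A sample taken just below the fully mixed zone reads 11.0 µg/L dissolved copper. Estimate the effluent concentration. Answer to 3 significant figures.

139 µg/L

Mass balance: 2400·2.900 + 152.0·Cₑ = 2552·11.00
→ Cₑ = (2552·11.00 − 2400·2.900) / 152.0 = 138.9 µg/L.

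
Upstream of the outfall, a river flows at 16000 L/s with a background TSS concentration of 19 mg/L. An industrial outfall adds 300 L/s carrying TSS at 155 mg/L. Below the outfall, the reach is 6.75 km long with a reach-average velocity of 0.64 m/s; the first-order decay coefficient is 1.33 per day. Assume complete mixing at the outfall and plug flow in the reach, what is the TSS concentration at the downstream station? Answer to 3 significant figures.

18.3 mg/L

Flow-weighted average: C = (16000·19.00 + 300.0·155.0) / 16300 = 350500/16300 = 21.50 mg/L.
Travel time t = 6.75·1000 / 0.64 = 10550 s = 2.930 h.
First-order decay: C = 21.50·exp(−k·t) = 21.50·0.8501 = 18.28 mg/L.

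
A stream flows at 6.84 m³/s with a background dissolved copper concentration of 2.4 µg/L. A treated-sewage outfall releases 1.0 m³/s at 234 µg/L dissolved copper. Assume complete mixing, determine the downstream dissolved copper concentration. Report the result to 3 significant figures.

Conservation of mass: C = (6.840·2.400 + 1.000·234.0) / 7.840 = 250.4/7.840 = 31.94 µg/L.

31.9 µg/L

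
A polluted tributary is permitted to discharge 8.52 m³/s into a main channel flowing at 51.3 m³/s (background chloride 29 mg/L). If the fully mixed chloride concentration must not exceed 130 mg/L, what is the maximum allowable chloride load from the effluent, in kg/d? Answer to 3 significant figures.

543000 kg/d

Mass balance at the limit: 51.30·29.00 + 8.520·Cₑ = 59.82·130 → Cₑ = 738.1 mg/L.
Load = 8.520 m³/s × 738.1 g/m³ × 86 400 s/d = 543400 kg/d.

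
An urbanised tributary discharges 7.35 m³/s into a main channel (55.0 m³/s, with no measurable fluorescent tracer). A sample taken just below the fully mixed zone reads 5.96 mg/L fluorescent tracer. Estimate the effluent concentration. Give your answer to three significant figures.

50.6 mg/L

Mass balance: 55.00·0 + 7.350·Cₑ = 62.35·5.960
→ Cₑ = (62.35·5.960 − 55.00·0) / 7.350 = 50.56 mg/L.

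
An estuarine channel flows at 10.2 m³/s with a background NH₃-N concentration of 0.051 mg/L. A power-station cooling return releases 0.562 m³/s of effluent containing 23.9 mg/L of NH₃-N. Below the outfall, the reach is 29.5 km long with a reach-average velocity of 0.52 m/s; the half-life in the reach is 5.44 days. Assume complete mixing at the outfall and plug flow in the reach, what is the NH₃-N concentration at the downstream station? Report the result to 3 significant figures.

1.19 mg/L

After mixing, C = (10.20·0.05100 + 0.5620·23.90) / 10.76 = 13.95/10.76 = 1.296 mg/L.
Travel time t = 29.5·1000 / 0.52 = 56730 s = 15.76 h.
Half-life 5.44 d → k = ln 2 / 5.44 = 0.1274 d⁻¹.
Applying C = C₀e^(−kt): 1.296 × 0.9197 = 1.192 mg/L.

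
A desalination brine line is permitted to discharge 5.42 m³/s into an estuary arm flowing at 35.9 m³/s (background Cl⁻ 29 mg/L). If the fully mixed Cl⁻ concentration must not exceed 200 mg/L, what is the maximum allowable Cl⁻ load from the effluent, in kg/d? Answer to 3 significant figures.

Mass balance at the limit: 35.90·29.00 + 5.420·Cₑ = 41.32·200 → Cₑ = 1333 mg/L.
Load = 5.420 m³/s × 1333 g/m³ × 86 400 s/d = 624100 kg/d.

624000 kg/d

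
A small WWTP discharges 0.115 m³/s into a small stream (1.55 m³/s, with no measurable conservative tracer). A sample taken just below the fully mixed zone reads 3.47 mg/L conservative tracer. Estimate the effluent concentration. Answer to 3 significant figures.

Mass balance: 1.550·0 + 0.1150·Cₑ = 1.665·3.470
→ Cₑ = (1.665·3.470 − 1.550·0) / 0.1150 = 50.24 mg/L.

50.2 mg/L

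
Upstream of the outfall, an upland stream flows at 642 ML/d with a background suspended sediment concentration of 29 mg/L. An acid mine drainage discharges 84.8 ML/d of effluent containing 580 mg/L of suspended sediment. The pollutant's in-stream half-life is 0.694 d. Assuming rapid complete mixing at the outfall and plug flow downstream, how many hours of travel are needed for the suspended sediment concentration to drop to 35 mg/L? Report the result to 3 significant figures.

Conservation of mass: C = (642.0·29.00 + 84.80·580.0) / 726.8 = 67800/726.8 = 93.29 mg/L.
Half-life 0.694 d → k = ln 2 / 0.694 = 0.9988 d⁻¹.
93.29·exp(−k·t) = 35 → t = ln(93.29/35)/k = 84810 s = 23.56 h.

23.6 h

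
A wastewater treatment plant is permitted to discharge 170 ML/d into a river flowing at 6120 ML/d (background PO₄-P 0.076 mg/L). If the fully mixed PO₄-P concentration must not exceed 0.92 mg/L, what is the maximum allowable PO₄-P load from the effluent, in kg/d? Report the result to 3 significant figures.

Mass balance at the limit: 6120·0.07600 + 170.0·Cₑ = 6290·0.92 → Cₑ = 31.30 mg/L.
170.0 ML/d = 1.968 m³/s. Load = 1.968 m³/s × 31.30 g/m³ × 86 400 s/d = 5322 kg/d.

5320 kg/d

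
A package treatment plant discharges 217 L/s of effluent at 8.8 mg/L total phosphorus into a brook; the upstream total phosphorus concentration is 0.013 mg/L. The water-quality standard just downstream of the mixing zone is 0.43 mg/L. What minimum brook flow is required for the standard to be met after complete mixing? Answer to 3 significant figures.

4360 L/s

Set C_mix = 0.43: (Q·0.01300 + 217.0·8.800) / (Q + 217.0) = 0.43
→ Q = 217.0·(8.800 − 0.43)/(0.43 − 0.01300) = 4356 L/s.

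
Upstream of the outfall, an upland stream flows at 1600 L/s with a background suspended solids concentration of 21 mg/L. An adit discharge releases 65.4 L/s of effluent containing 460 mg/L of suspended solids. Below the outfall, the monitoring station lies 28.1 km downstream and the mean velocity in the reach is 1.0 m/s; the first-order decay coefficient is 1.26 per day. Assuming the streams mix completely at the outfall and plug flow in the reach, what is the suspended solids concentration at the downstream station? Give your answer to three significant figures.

25.4 mg/L

Mixed concentration C = ΣQC/ΣQ = (1600·21.00 + 65.40·460.0) / 1665 = 63680/1665 = 38.24 mg/L.
Travel time t = 28.1·1000 / 1.0 = 28100 s = 7.806 h.
Decay over the reach: 38.24·exp(−kt) = 38.24·0.6638 = 25.38 mg/L.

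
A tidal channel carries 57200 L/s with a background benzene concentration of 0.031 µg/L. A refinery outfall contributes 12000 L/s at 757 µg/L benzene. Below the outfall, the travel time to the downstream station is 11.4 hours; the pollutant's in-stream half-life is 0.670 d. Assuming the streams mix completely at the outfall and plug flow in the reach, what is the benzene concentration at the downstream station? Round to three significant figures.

Mass balance: C = (57200·0.03100 + 12000·757.0) / 69200 = 9086000/69200 = 131.3 µg/L.
Half-life 0.670 d → k = ln 2 / 0.670 = 1.035 d⁻¹.
After decay, C = 131.3 × e^(−kt) = 131.3 × 0.6118 = 80.32 µg/L.

80.3 µg/L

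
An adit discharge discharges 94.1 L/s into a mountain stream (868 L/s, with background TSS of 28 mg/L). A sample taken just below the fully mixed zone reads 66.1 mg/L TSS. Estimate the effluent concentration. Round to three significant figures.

Mass balance: 868.0·28.00 + 94.10·Cₑ = 962.1·66.10
→ Cₑ = (962.1·66.10 − 868.0·28.00) / 94.10 = 417.5 mg/L.

418 mg/L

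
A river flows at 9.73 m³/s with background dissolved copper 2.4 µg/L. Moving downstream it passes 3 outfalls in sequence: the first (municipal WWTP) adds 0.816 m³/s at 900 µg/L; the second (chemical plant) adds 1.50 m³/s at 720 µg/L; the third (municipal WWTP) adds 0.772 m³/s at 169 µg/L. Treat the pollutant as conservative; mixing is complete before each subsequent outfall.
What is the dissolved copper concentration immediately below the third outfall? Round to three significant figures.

Below outfall 1: Q → 10.55 m³/s, C = (9.730·2.400 + 0.8160·900.0)/10.55 = 71.85 µg/L.
Below outfall 2: Q → 12.05 m³/s, C = (10.55·71.85 + 1.500·720.0)/12.05 = 152.6 µg/L.
Below outfall 3: Q → 12.82 m³/s, C = (12.05·152.6 + 0.7720·169.0)/12.82 = 153.6 µg/L.

154 µg/L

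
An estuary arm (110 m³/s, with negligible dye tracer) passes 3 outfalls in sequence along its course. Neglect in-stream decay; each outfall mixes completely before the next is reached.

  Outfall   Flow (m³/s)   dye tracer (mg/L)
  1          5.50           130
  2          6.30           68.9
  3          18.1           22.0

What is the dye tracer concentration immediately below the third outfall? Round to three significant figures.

Below outfall 1: Q → 115.5 m³/s, C = (110.0·0 + 5.500·130.0)/115.5 = 6.190 mg/L.
Below outfall 2: Q → 121.8 m³/s, C = (115.5·6.190 + 6.300·68.90)/121.8 = 9.434 mg/L.
Below outfall 3: Q → 139.9 m³/s, C = (121.8·9.434 + 18.10·22.00)/139.9 = 11.06 mg/L.

11.1 mg/L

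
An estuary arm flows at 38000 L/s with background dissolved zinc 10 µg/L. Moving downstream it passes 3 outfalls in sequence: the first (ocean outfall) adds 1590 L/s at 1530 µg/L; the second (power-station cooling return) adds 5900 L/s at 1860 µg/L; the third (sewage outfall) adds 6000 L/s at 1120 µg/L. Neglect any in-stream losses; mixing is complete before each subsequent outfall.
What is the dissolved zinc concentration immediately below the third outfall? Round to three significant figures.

398 µg/L

Outfall 1: combined Q = 39590 L/s; C = (38000·10.00 + 1590·1530)/39590 = 71.05 µg/L.
Outfall 2: combined Q = 45490 L/s; C = (39590·71.05 + 5900·1860)/45490 = 303.1 µg/L.
Outfall 3: combined Q = 51490 L/s; C = (45490·303.1 + 6000·1120)/51490 = 398.3 µg/L.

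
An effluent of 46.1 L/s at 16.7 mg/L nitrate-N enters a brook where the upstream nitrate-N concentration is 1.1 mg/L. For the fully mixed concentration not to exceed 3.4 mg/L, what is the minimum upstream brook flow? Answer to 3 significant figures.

Set C_mix = 3.4: (Q·1.100 + 46.10·16.70) / (Q + 46.10) = 3.4
→ Q = 46.10·(16.70 − 3.4)/(3.4 − 1.100) = 266.6 L/s.

267 L/s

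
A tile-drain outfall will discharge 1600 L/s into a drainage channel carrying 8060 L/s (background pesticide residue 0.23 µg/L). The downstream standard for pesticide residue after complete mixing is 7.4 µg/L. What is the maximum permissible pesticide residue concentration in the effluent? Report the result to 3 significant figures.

43.5 µg/L

At the limit, (Qr·Cr + Qe·Cₑ)/(Qr + Qe) = 7.4:
Cₑ = (9660·7.4 − 8060·0.2300) / 1600 = 43.52 µg/L.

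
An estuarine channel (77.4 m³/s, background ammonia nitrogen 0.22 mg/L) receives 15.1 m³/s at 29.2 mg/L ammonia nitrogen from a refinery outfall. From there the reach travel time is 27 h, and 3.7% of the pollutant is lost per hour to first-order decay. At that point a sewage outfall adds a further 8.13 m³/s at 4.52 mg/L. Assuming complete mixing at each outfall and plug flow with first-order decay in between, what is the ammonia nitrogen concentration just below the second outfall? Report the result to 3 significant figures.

2.01 mg/L

After mixing, C = (77.40·0.2200 + 15.10·29.20) / 92.50 = 457.9/92.50 = 4.951 mg/L; combined flow 92.50 m³/s.
3.7%/h lost → k = −ln(1 − 0.037) = 0.03770 h⁻¹.
Decay over the reach: 4.951·exp(−kt) = 4.951·0.3613 = 1.789 mg/L.
At the second outfall, C = (92.50·1.789 + 8.130·4.520) / (92.50 + 8.130) = 2.010 mg/L.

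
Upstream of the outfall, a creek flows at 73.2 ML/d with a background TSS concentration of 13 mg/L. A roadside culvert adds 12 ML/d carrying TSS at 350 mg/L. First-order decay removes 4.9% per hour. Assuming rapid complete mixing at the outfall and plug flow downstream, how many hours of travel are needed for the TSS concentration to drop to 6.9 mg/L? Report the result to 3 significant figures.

Flow-weighted average: C = (73.20·13.00 + 12.00·350.0) / 85.20 = 5152/85.20 = 60.46 mg/L.
4.9%/h lost → k = −ln(1 − 0.049) = 0.05024 h⁻¹.
60.46·exp(−k·t) = 6.9 → t = ln(60.46/6.9)/k = 155500 s = 43.20 h.

43.2 h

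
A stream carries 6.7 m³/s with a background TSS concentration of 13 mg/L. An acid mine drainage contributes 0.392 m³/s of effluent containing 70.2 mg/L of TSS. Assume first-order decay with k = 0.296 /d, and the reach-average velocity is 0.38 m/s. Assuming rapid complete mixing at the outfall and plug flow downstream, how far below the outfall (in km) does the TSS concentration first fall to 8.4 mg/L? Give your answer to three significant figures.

72.6 km

Flow-weighted average: C = (6.700·13.00 + 0.3920·70.20) / 7.092 = 114.6/7.092 = 16.16 mg/L.
Set 16.16·exp(−k·t) = 8.4 → t = ln(16.16/8.4)/k = 191000 s = 53.06 h.
Distance = v·t = 0.38·191000 = 72590 m = 72.59 km.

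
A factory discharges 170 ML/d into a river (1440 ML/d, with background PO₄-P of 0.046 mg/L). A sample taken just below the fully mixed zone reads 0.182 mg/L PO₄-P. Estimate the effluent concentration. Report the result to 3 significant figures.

Mass balance: 1440·0.04600 + 170.0·Cₑ = 1610·0.1820
→ Cₑ = (1610·0.1820 − 1440·0.04600) / 170.0 = 1.334 mg/L.

1.33 mg/L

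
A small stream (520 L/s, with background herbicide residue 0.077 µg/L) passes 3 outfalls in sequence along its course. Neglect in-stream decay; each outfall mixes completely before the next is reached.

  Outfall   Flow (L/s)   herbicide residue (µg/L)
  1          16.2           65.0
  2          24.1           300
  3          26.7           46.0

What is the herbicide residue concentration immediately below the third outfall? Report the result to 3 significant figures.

Outfall 1: combined Q = 536.2 L/s; C = (520.0·0.07700 + 16.20·65.00)/536.2 = 2.038 µg/L.
Outfall 2: combined Q = 560.3 L/s; C = (536.2·2.038 + 24.10·300.0)/560.3 = 14.85 µg/L.
Outfall 3: combined Q = 587.0 L/s; C = (560.3·14.85 + 26.70·46.00)/587.0 = 16.27 µg/L.

16.3 µg/L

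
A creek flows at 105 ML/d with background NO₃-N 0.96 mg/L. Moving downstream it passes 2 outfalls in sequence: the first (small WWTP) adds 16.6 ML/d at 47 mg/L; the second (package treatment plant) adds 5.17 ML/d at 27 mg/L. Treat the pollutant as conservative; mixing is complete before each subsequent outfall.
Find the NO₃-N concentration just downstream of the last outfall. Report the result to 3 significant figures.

8.05 mg/L

Below outfall 1: Q → 121.6 ML/d, C = (105.0·0.9600 + 16.60·47.00)/121.6 = 7.245 mg/L.
Below outfall 2: Q → 126.8 ML/d, C = (121.6·7.245 + 5.170·27.00)/126.8 = 8.051 mg/L.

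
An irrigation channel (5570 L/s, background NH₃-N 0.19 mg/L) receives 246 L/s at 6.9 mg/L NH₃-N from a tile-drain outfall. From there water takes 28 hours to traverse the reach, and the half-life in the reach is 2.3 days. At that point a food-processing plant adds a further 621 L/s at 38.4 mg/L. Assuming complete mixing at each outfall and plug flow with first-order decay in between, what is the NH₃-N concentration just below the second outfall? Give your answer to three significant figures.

Flow-weighted average: C = (5570·0.1900 + 246.0·6.900) / 5816 = 2756/5816 = 0.4738 mg/L; combined flow 5816 L/s.
Half-life 2.3 d → k = ln 2 / 2.3 = 0.3014 d⁻¹.
Applying C = C₀e^(−kt): 0.4738 × 0.7036 = 0.3334 mg/L.
At the second outfall, C = (5816·0.3334 + 621.0·38.40) / (5816 + 621.0) = 4.006 mg/L.

4.01 mg/L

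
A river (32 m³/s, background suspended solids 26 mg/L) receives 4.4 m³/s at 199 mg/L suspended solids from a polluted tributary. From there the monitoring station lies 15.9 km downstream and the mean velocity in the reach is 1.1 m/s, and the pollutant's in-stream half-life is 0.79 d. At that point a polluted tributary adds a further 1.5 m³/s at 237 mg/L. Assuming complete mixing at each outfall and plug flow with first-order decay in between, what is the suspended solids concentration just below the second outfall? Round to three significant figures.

Conservation of mass: C = (32.00·26.00 + 4.400·199.0) / 36.40 = 1708/36.40 = 46.91 mg/L; combined flow 36.40 m³/s.
Travel time t = 15.9·1000 / 1.1 = 14450 s = 4.015 h.
Half-life 0.79 d → k = ln 2 / 0.79 = 0.8774 d⁻¹.
Decay over the reach: 46.91·exp(−kt) = 46.91·0.8635 = 40.51 mg/L.
At the second outfall, C = (36.40·40.51 + 1.500·237.0) / (36.40 + 1.500) = 48.28 mg/L.

48.3 mg/L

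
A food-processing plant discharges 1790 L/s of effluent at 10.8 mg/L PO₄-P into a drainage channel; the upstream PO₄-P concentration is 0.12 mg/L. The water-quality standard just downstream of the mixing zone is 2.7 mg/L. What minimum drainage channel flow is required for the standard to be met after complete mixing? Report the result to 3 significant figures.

Set C_mix = 2.7: (Q·0.1200 + 1790·10.80) / (Q + 1790) = 2.7
→ Q = 1790·(10.80 − 2.7)/(2.7 − 0.1200) = 5620 L/s.

5620 L/s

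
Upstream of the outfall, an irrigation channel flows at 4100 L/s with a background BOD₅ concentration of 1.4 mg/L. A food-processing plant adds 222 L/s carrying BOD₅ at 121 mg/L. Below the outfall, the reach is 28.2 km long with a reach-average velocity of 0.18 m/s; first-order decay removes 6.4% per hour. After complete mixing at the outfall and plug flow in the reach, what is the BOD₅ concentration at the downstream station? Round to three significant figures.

0.424 mg/L

After mixing, C = (4100·1.400 + 222.0·121.0) / 4322 = 32600/4322 = 7.543 mg/L.
Travel time t = 28.2·1000 / 0.18 = 156700 s = 43.52 h.
6.4%/h lost → k = −ln(1 − 0.064) = 0.06614 h⁻¹.
First-order decay: C = 7.543·exp(−k·t) = 7.543·0.05623 = 0.4242 mg/L.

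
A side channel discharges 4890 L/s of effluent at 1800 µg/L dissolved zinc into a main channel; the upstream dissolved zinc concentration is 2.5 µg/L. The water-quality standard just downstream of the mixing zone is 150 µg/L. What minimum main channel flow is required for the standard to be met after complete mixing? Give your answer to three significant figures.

54700 L/s

Set C_mix = 150: (Q·2.500 + 4890·1800) / (Q + 4890) = 150
→ Q = 4890·(1800 − 150)/(150 − 2.500) = 54700 L/s.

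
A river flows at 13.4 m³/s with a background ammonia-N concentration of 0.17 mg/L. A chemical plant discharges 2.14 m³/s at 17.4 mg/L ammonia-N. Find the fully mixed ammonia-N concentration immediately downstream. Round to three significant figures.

Mass balance: C = (13.40·0.1700 + 2.140·17.40) / 15.54 = 39.51/15.54 = 2.543 mg/L.

2.54 mg/L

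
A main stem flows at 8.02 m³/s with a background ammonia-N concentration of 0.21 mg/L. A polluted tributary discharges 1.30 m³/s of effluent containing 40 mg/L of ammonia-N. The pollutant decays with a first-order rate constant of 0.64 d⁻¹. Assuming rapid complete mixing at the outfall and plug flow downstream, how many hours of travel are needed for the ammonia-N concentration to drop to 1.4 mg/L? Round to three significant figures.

Flow-weighted average: C = (8.020·0.2100 + 1.300·40.00) / 9.320 = 53.68/9.320 = 5.760 mg/L.
5.760·exp(−k·t) = 1.4 → t = ln(5.760/1.4)/k = 191000 s = 53.04 h.

53.0 h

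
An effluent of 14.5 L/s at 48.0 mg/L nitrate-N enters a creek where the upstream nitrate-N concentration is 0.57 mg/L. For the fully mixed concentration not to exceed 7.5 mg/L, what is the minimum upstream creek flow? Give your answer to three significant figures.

84.7 L/s

Set C_mix = 7.5: (Q·0.5700 + 14.50·48.00) / (Q + 14.50) = 7.5
→ Q = 14.50·(48.00 − 7.5)/(7.5 − 0.5700) = 84.74 L/s.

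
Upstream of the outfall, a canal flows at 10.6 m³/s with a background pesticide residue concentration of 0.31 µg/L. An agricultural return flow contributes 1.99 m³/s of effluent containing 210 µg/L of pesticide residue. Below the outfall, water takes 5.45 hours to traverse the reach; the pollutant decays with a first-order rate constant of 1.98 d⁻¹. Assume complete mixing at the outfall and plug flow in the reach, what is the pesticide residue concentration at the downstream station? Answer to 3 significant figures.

Mass balance: C = (10.60·0.3100 + 1.990·210.0) / 12.59 = 421.2/12.59 = 33.45 µg/L.
Applying C = C₀e^(−kt): 33.45 × 0.6379 = 21.34 µg/L.

21.3 µg/L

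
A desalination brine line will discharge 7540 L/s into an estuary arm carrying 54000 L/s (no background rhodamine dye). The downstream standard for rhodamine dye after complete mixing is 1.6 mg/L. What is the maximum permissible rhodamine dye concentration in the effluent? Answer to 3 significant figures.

13.1 mg/L

At the limit, (Qr·Cr + Qe·Cₑ)/(Qr + Qe) = 1.6:
Cₑ = (61540·1.6 − 54000·0) / 7540 = 13.06 mg/L.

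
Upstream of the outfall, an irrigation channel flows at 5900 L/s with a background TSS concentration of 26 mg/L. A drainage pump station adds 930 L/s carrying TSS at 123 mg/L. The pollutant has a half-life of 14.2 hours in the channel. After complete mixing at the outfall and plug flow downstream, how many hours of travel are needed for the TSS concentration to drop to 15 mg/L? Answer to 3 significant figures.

19.7 h

After mixing, C = (5900·26.00 + 930.0·123.0) / 6830 = 267800/6830 = 39.21 mg/L.
Half-life 14.2 h → k = ln 2 / 14.2 = 0.04881 h⁻¹ = 1.172 d⁻¹.
39.21·exp(−k·t) = 15 → t = ln(39.21/15)/k = 70860 s = 19.68 h.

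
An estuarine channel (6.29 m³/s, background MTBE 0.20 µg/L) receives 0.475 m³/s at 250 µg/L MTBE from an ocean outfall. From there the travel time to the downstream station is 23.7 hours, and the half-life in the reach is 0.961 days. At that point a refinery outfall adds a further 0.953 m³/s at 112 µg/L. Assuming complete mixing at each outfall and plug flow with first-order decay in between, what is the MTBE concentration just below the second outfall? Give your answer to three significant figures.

21.5 µg/L

Mixed concentration C = ΣQC/ΣQ = (6.290·0.2000 + 0.4750·250.0) / 6.765 = 120.0/6.765 = 17.74 µg/L; combined flow 6.765 m³/s.
Half-life 0.961 d → k = ln 2 / 0.961 = 0.7213 d⁻¹.
After decay, C = 17.74 × e^(−kt) = 17.74 × 0.4905 = 8.702 µg/L.
At the second outfall, C = (6.765·8.702 + 0.9530·112.0) / (6.765 + 0.9530) = 21.46 µg/L.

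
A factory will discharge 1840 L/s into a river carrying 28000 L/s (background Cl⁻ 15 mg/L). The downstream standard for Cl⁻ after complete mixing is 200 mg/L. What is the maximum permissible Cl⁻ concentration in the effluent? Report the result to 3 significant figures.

At the limit, (Qr·Cr + Qe·Cₑ)/(Qr + Qe) = 200:
Cₑ = (29840·200 − 28000·15.00) / 1840 = 3015 mg/L.

3020 mg/L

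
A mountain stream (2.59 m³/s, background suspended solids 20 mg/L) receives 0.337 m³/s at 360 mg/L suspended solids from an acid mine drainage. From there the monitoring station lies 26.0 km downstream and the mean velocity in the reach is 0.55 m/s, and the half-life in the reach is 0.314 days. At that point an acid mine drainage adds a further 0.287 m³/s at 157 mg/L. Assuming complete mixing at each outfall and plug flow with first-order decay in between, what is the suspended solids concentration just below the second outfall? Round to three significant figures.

30.1 mg/L

Flow-weighted average: C = (2.590·20.00 + 0.3370·360.0) / 2.927 = 173.1/2.927 = 59.15 mg/L; combined flow 2.927 m³/s.
Travel time t = 26.0·1000 / 0.55 = 47270 s = 13.13 h.
Half-life 0.314 d → k = ln 2 / 0.314 = 2.207 d⁻¹.
Applying C = C₀e^(−kt): 59.15 × 0.2989 = 17.68 mg/L.
Second outfall: C = (2.927·17.68 + 0.2870·157.0)/3.214 = 30.12 mg/L.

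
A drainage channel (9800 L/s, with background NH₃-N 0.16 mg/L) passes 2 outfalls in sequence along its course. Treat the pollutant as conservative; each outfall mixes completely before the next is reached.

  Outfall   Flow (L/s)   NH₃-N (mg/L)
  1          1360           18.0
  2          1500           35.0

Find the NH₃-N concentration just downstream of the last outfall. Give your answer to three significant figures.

6.20 mg/L

Outfall 1: combined Q = 11160 L/s; C = (9800·0.1600 + 1360·18.00)/11160 = 2.334 mg/L.
Outfall 2: combined Q = 12660 L/s; C = (11160·2.334 + 1500·35.00)/12660 = 6.204 mg/L.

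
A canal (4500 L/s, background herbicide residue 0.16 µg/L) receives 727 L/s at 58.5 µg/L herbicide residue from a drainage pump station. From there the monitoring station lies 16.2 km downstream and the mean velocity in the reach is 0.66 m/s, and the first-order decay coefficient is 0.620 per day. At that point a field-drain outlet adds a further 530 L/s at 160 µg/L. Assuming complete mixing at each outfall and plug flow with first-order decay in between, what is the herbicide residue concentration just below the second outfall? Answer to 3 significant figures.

21.0 µg/L

Mass balance: C = (4500·0.1600 + 727.0·58.50) / 5227 = 43250/5227 = 8.274 µg/L; combined flow 5227 L/s.
Travel time t = 16.2·1000 / 0.66 = 24550 s = 6.818 h.
Applying C = C₀e^(−kt): 8.274 × 0.8385 = 6.938 µg/L.
At the second outfall, C = (5227·6.938 + 530.0·160.0) / (5227 + 530.0) = 21.03 µg/L.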